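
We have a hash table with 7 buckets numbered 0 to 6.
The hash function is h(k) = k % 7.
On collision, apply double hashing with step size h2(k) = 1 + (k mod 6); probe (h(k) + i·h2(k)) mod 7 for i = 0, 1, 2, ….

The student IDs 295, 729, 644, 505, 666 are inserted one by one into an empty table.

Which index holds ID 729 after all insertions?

5

Insert 295: h=1, slot 1 empty → index 1.
Insert 729: h=1, h2=4, slot 1 occupied → index 5.
Insert 644: h=0, slot 0 empty → index 0.
Insert 505: h=1, h2=2, slot 1 occupied → index 3.
Insert 666: h=1, h2=1, slot 1 occupied → index 2.
Table: [644, 295, 666, 505, -, 729, -]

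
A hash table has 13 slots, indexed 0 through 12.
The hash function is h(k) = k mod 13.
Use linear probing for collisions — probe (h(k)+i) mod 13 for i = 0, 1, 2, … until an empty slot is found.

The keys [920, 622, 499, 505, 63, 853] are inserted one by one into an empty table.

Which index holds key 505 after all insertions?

12

Insert 920: h=10, slot 10 empty → index 10.
Insert 622: h=11, slot 11 empty → index 11.
Insert 499: h=5, slot 5 empty → index 5.
Insert 505: h=11, slot 11 occupied → index 12.
Insert 63: h=11, slots 11,12 occupied → index 0.
Insert 853: h=8, slot 8 empty → index 8.
Table: [63, _, _, _, _, 499, _, _, 853, _, 920, 622, 505]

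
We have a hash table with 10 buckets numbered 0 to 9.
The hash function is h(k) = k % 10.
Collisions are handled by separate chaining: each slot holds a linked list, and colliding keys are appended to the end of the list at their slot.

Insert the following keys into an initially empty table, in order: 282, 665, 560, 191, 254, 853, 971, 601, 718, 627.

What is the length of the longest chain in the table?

Insert 282: h=2, bucket 2 empty → new chain.
Insert 665: h=5, bucket 5 empty → new chain.
Insert 560: h=0, bucket 0 empty → new chain.
Insert 191: h=1, bucket 1 empty → new chain.
Insert 254: h=4, bucket 4 empty → new chain.
Insert 853: h=3, bucket 3 empty → new chain.
Insert 971: h=1, bucket 1 nonempty → append to chain.
Insert 601: h=1, bucket 1 nonempty → append to chain.
Insert 718: h=8, bucket 8 empty → new chain.
Insert 627: h=7, bucket 7 empty → new chain.
Final buckets:
0: 560
1: 191 -> 971 -> 601
2: 282
3: 853
4: 254
5: 665
6: —
7: 627
8: 718
9: —

3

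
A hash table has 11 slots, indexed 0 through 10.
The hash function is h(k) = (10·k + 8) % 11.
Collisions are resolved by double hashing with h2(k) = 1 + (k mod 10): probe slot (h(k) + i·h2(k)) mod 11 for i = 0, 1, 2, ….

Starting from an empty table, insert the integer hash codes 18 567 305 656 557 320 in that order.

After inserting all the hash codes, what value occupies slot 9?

557

18: h=1 -> slot 1
567: h=2 -> slot 2
305: h=0 -> slot 0
656: h=1, h2=7, probe 1,8 -> slot 8
557: h=1, h2=8, probe 1,9 -> slot 9
320: h=7 -> slot 7
Table: [305, 18, 567, ∅, ∅, ∅, ∅, 320, 656, 557, ∅]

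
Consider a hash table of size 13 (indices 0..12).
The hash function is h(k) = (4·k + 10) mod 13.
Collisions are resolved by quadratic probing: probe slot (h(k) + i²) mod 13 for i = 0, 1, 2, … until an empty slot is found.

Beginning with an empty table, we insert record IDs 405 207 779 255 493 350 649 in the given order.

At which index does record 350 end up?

405 hashes to 5; slot 5 is free => place at 5.
207 hashes to 6; slot 6 is free => place at 6.
779 hashes to 6; 6 taken => place at 7.
255 hashes to 3; slot 3 is free => place at 3.
493 hashes to 6; 6,7 taken => place at 10.
350 hashes to 6; 6,7,10 taken => place at 2.
649 hashes to 6; 6,7,10,2 taken => place at 9.
Table: [-, -, 350, 255, -, 405, 207, 779, -, 649, 493, -, -]

2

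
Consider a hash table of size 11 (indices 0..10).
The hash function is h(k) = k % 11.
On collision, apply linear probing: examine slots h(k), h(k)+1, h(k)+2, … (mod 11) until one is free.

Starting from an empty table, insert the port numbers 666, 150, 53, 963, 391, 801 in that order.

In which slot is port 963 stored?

8

666 hashes to 6; slot 6 is free => place at 6.
150 hashes to 7; slot 7 is free => place at 7.
53 hashes to 9; slot 9 is free => place at 9.
963 hashes to 6; 6,7 taken => place at 8.
391 hashes to 6; 6,7,8,9 taken => place at 10.
801 hashes to 9; 9,10 taken => place at 0.
Table: [801, —, —, —, —, —, 666, 150, 963, 53, 391]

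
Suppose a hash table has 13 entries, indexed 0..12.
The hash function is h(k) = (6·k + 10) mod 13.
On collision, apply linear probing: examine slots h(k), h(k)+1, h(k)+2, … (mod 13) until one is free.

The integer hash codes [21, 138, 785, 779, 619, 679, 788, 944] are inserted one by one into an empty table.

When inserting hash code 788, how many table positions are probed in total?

21: h=6 → slot 6
138: h=6, probe 6,7 → slot 7
785: h=1 → slot 1
779: h=4 → slot 4
619: h=6, probe 6,7,8 → slot 8
679: h=2 → slot 2
788: h=6, probe 6,7,8,9 → slot 9
944: h=6, probe 6,7,8,9,10 → slot 10
Table: [∅, 785, 679, ∅, 779, ∅, 21, 138, 619, 788, 944, ∅, ∅]

4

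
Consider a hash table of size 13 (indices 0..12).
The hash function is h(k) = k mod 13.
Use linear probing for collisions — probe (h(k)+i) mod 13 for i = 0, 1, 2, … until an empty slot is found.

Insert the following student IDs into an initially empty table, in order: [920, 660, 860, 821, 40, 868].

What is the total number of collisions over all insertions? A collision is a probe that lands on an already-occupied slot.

4

920: h=10 → slot 10
660: h=10, probe 10,11 → slot 11
860: h=2 → slot 2
821: h=2, probe 2,3 → slot 3
40: h=1 → slot 1
868: h=10, probe 10,11,12 → slot 12
Table: [_, 40, 860, 821, _, _, _, _, _, _, 920, 660, 868]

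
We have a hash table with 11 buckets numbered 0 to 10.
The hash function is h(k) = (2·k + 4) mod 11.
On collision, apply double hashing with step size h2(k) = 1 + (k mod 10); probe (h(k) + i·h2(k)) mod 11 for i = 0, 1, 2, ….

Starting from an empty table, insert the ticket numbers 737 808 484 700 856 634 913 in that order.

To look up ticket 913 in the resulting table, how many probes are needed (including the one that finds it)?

2

Insert 737: h=4, slot 4 empty -> index 4.
Insert 808: h=3, slot 3 empty -> index 3.
Insert 484: h=4, h2=5, slot 4 occupied -> index 9.
Insert 700: h=7, slot 7 empty -> index 7.
Insert 856: h=0, slot 0 empty -> index 0.
Insert 634: h=7, h2=5, slot 7 occupied -> index 1.
Insert 913: h=4, h2=4, slot 4 occupied -> index 8.
Table: [856, 634, ., 808, 737, ., ., 700, 913, 484, .]
Lookup 913: h=4, h2=4, probe 4,8 → found at 8.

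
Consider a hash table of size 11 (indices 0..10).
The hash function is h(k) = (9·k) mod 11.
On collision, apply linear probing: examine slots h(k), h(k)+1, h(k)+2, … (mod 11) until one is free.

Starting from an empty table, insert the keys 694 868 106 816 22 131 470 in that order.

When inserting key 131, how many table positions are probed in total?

694: h=9 -> slot 9
868: h=2 -> slot 2
106: h=8 -> slot 8
816: h=7 -> slot 7
22: h=0 -> slot 0
131: h=2, probe 2,3 -> slot 3
470: h=6 -> slot 6
Table: [22, _, 868, 131, _, _, 470, 816, 106, 694, _]

2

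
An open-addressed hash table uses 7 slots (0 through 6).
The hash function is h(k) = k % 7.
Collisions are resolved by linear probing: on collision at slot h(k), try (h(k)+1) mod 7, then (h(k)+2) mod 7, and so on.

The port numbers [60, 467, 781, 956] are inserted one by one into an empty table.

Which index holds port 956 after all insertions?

0

60: h=4 → slot 4
467: h=5 → slot 5
781: h=4, probe 4,5,6 → slot 6
956: h=4, probe 4,5,6,0 → slot 0
Table: [956, ., ., ., 60, 467, 781]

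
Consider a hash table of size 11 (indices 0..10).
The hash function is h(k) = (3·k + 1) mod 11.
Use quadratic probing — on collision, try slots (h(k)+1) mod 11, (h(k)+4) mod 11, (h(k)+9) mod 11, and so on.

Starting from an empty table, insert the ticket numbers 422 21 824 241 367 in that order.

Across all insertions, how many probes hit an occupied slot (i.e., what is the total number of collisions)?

Insert 422: h=2, slot 2 empty => index 2.
Insert 21: h=9, slot 9 empty => index 9.
Insert 824: h=9, slot 9 occupied => index 10.
Insert 241: h=9, slots 9,10,2 occupied => index 7.
Insert 367: h=2, slot 2 occupied => index 3.
Table: [-, -, 422, 367, -, -, -, 241, -, 21, 824]

5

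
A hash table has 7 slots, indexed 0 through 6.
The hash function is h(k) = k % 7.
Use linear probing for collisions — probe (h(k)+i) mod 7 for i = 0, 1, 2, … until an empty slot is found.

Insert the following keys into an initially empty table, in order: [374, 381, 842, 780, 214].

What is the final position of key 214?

Insert 374: h=3, slot 3 empty => index 3.
Insert 381: h=3, slot 3 occupied => index 4.
Insert 842: h=2, slot 2 empty => index 2.
Insert 780: h=3, slots 3,4 occupied => index 5.
Insert 214: h=4, slots 4,5 occupied => index 6.
Table: [—, —, 842, 374, 381, 780, 214]

6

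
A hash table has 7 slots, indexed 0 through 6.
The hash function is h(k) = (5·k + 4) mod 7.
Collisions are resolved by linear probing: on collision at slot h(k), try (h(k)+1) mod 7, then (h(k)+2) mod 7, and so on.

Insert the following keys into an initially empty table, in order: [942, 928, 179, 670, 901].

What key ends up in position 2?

942: h=3 -> slot 3
928: h=3, probe 3,4 -> slot 4
179: h=3, probe 3,4,5 -> slot 5
670: h=1 -> slot 1
901: h=1, probe 1,2 -> slot 2
Table: [-, 670, 901, 942, 928, 179, -]

901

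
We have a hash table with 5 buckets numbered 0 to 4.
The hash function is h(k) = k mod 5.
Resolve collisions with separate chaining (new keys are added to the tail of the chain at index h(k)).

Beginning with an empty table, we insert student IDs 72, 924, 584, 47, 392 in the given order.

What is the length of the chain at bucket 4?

72 -> bucket 2
924 -> bucket 4
584 -> bucket 4 (collision)
47 -> bucket 2 (collision)
392 -> bucket 2 (collision)
Final buckets:
0: ∅
1: ∅
2: 72 -> 47 -> 392
3: ∅
4: 924 -> 584

2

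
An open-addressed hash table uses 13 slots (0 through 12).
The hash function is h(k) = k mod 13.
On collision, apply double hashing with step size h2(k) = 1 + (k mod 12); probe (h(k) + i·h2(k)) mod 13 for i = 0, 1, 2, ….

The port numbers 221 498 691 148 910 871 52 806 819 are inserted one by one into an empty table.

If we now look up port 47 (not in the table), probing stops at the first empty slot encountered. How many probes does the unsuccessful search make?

2

221: h=0 => slot 0
498: h=4 => slot 4
691: h=2 => slot 2
148: h=5 => slot 5
910: h=0, h2=11, probe 0,11 => slot 11
871: h=0, h2=8, probe 0,8 => slot 8
52: h=0, h2=5, probe 0,5,10 => slot 10
806: h=0, h2=3, probe 0,3 => slot 3
819: h=0, h2=4, probe 0,4,8,12 => slot 12
Table: [221, _, 691, 806, 498, 148, _, _, 871, _, 52, 910, 819]
Lookup 47: h=8, h2=12, probe 8,7 → slot 7 empty, not found.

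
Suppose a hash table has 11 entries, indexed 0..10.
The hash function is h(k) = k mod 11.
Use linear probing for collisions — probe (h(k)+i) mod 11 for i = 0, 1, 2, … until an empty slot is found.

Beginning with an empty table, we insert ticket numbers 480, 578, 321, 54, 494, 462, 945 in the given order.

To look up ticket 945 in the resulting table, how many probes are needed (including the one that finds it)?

5

480 hashes to 7; slot 7 is free → place at 7.
578 hashes to 6; slot 6 is free → place at 6.
321 hashes to 2; slot 2 is free → place at 2.
54 hashes to 10; slot 10 is free → place at 10.
494 hashes to 10; 10 taken → place at 0.
462 hashes to 0; 0 taken → place at 1.
945 hashes to 10; 10,0,1,2 taken → place at 3.
Table: [494, 462, 321, 945, ∅, ∅, 578, 480, ∅, ∅, 54]
Lookup 945: h=10, probe 10,0,1,2,3 → found at 3.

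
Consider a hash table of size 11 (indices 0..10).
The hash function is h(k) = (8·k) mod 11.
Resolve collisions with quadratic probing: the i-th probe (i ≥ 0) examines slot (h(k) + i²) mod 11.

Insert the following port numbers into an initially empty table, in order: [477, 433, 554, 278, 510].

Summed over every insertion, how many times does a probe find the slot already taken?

6

Insert 477: h=10, slot 10 empty → index 10.
Insert 433: h=10, slot 10 occupied → index 0.
Insert 554: h=10, slots 10,0 occupied → index 3.
Insert 278: h=2, slot 2 empty → index 2.
Insert 510: h=10, slots 10,0,3 occupied → index 8.
Table: [433, -, 278, 554, -, -, -, -, 510, -, 477]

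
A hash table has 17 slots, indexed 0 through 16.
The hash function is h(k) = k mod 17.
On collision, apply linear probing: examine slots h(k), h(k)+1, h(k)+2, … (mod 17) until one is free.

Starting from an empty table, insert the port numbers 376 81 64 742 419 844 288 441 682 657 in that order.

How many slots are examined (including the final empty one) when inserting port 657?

376 hashes to 2; slot 2 is free -> place at 2.
81 hashes to 13; slot 13 is free -> place at 13.
64 hashes to 13; 13 taken -> place at 14.
742 hashes to 11; slot 11 is free -> place at 11.
419 hashes to 11; 11 taken -> place at 12.
844 hashes to 11; 11,12,13,14 taken -> place at 15.
288 hashes to 16; slot 16 is free -> place at 16.
441 hashes to 16; 16 taken -> place at 0.
682 hashes to 2; 2 taken -> place at 3.
657 hashes to 11; 11,12,13,14,15,16,0 taken -> place at 1.
Table: [441, 657, 376, 682, ∅, ∅, ∅, ∅, ∅, ∅, ∅, 742, 419, 81, 64, 844, 288]

8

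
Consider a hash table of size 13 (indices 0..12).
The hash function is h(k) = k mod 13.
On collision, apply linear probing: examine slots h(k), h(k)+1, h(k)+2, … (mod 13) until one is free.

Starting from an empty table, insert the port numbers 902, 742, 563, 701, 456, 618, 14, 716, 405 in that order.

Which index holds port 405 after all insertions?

8

Insert 902: h=5, slot 5 empty -> index 5.
Insert 742: h=1, slot 1 empty -> index 1.
Insert 563: h=4, slot 4 empty -> index 4.
Insert 701: h=12, slot 12 empty -> index 12.
Insert 456: h=1, slot 1 occupied -> index 2.
Insert 618: h=7, slot 7 empty -> index 7.
Insert 14: h=1, slots 1,2 occupied -> index 3.
Insert 716: h=1, slots 1,2,3,4,5 occupied -> index 6.
Insert 405: h=2, slots 2,3,4,5,6,7 occupied -> index 8.
Table: [_, 742, 456, 14, 563, 902, 716, 618, 405, _, _, _, 701]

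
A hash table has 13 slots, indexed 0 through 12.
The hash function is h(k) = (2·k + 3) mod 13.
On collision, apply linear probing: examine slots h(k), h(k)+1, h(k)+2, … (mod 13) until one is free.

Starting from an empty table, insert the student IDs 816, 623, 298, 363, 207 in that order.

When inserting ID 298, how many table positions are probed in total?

2

816: h=10 -> slot 10
623: h=1 -> slot 1
298: h=1, probe 1,2 -> slot 2
363: h=1, probe 1,2,3 -> slot 3
207: h=1, probe 1,2,3,4 -> slot 4
Table: [., 623, 298, 363, 207, ., ., ., ., ., 816, ., .]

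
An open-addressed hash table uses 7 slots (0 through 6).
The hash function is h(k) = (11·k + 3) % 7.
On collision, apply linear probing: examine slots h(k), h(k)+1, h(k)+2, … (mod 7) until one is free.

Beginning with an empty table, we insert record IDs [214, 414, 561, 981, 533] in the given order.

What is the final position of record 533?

Insert 214: h=5, slot 5 empty → index 5.
Insert 414: h=0, slot 0 empty → index 0.
Insert 561: h=0, slot 0 occupied → index 1.
Insert 981: h=0, slots 0,1 occupied → index 2.
Insert 533: h=0, slots 0,1,2 occupied → index 3.
Table: [414, 561, 981, 533, ., 214, .]

3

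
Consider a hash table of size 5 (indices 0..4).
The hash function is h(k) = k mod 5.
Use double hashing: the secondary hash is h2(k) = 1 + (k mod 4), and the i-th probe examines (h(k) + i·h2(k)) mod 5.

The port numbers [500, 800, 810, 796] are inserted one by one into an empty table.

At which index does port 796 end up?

2

Insert 500: h=0, slot 0 empty → index 0.
Insert 800: h=0, h2=1, slot 0 occupied → index 1.
Insert 810: h=0, h2=3, slot 0 occupied → index 3.
Insert 796: h=1, h2=1, slot 1 occupied → index 2.
Table: [500, 800, 796, 810, —]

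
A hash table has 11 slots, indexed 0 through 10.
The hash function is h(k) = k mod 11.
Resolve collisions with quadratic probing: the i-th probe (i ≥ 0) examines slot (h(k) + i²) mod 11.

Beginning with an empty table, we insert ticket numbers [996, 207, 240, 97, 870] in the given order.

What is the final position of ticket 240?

Insert 996: h=6, slot 6 empty -> index 6.
Insert 207: h=9, slot 9 empty -> index 9.
Insert 240: h=9, slot 9 occupied -> index 10.
Insert 97: h=9, slots 9,10 occupied -> index 2.
Insert 870: h=1, slot 1 empty -> index 1.
Table: [∅, 870, 97, ∅, ∅, ∅, 996, ∅, ∅, 207, 240]

10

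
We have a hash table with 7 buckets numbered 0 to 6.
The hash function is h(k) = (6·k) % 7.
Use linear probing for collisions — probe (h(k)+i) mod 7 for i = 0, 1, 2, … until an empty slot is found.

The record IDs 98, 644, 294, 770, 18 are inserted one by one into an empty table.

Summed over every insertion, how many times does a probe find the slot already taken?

7

98: h=0 => slot 0
644: h=0, probe 0,1 => slot 1
294: h=0, probe 0,1,2 => slot 2
770: h=0, probe 0,1,2,3 => slot 3
18: h=3, probe 3,4 => slot 4
Table: [98, 644, 294, 770, 18, ∅, ∅]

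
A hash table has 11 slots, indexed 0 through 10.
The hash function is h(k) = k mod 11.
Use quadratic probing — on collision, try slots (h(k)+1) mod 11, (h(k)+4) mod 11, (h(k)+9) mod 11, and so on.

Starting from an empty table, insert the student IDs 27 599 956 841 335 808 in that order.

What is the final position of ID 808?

8

27 hashes to 5; slot 5 is free → place at 5.
599 hashes to 5; 5 taken → place at 6.
956 hashes to 10; slot 10 is free → place at 10.
841 hashes to 5; 5,6 taken → place at 9.
335 hashes to 5; 5,6,9 taken → place at 3.
808 hashes to 5; 5,6,9,3,10 taken → place at 8.
Table: [., ., ., 335, ., 27, 599, ., 808, 841, 956]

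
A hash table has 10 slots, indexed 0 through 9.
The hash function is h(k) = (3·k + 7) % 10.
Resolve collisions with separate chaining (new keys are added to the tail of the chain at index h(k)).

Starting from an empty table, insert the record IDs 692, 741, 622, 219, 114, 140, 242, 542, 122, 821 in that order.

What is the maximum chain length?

Insert 692: h=3, bucket 3 empty → new chain.
Insert 741: h=0, bucket 0 empty → new chain.
Insert 622: h=3, bucket 3 nonempty → append to chain.
Insert 219: h=4, bucket 4 empty → new chain.
Insert 114: h=9, bucket 9 empty → new chain.
Insert 140: h=7, bucket 7 empty → new chain.
Insert 242: h=3, bucket 3 nonempty → append to chain.
Insert 542: h=3, bucket 3 nonempty → append to chain.
Insert 122: h=3, bucket 3 nonempty → append to chain.
Insert 821: h=0, bucket 0 nonempty → append to chain.
Final buckets:
0: 741 -> 821
1: —
2: —
3: 692 -> 622 -> 242 -> 542 -> 122
4: 219
5: —
6: —
7: 140
8: —
9: 114

5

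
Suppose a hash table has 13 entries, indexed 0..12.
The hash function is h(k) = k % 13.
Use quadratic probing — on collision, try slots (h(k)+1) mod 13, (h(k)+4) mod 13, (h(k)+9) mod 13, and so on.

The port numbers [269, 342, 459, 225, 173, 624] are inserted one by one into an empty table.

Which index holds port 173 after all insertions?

269: h=9 => slot 9
342: h=4 => slot 4
459: h=4, probe 4,5 => slot 5
225: h=4, probe 4,5,8 => slot 8
173: h=4, probe 4,5,8,0 => slot 0
624: h=0, probe 0,1 => slot 1
Table: [173, 624, ., ., 342, 459, ., ., 225, 269, ., ., .]

0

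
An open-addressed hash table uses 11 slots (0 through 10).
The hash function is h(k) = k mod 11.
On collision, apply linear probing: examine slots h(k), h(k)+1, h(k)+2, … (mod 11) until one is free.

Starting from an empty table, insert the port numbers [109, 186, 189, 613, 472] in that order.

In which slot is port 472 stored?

1

109: h=10 -> slot 10
186: h=10, probe 10,0 -> slot 0
189: h=2 -> slot 2
613: h=8 -> slot 8
472: h=10, probe 10,0,1 -> slot 1
Table: [186, 472, 189, ∅, ∅, ∅, ∅, ∅, 613, ∅, 109]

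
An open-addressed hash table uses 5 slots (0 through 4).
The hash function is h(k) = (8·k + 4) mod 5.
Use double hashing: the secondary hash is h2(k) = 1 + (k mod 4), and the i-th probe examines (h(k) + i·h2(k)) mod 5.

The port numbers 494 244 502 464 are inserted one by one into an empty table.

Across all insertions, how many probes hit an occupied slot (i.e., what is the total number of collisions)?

3

494: h=1 -> slot 1
244: h=1, h2=1, probe 1,2 -> slot 2
502: h=0 -> slot 0
464: h=1, h2=1, probe 1,2,3 -> slot 3
Table: [502, 494, 244, 464, ∅]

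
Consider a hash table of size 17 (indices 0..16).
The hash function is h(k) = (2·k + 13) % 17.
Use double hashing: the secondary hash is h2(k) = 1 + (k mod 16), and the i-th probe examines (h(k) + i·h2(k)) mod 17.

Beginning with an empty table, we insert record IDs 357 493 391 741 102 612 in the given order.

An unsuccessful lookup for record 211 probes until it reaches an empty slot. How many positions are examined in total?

Insert 357: h=13, slot 13 empty => index 13.
Insert 493: h=13, h2=14, slot 13 occupied => index 10.
Insert 391: h=13, h2=8, slot 13 occupied => index 4.
Insert 741: h=16, slot 16 empty => index 16.
Insert 102: h=13, h2=7, slot 13 occupied => index 3.
Insert 612: h=13, h2=5, slot 13 occupied => index 1.
Table: [_, 612, _, 102, 391, _, _, _, _, _, 493, _, _, 357, _, _, 741]
Lookup 211: h=10, h2=4, probe 10,14 → slot 14 empty, not found.

2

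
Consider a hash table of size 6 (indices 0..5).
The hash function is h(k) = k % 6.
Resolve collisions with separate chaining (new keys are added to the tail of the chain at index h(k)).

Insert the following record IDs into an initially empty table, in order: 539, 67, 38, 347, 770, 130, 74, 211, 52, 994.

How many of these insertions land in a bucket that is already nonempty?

6

539 → bucket 5
67 → bucket 1
38 → bucket 2
347 → bucket 5 (collision)
770 → bucket 2 (collision)
130 → bucket 4
74 → bucket 2 (collision)
211 → bucket 1 (collision)
52 → bucket 4 (collision)
994 → bucket 4 (collision)
Final buckets:
0: _
1: 67 -> 211
2: 38 -> 770 -> 74
3: _
4: 130 -> 52 -> 994
5: 539 -> 347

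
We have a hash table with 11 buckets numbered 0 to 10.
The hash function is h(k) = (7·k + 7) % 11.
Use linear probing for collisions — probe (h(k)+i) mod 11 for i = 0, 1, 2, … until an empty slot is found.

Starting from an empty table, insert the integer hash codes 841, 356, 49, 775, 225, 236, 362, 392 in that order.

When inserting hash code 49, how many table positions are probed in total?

841 hashes to 9; slot 9 is free => place at 9.
356 hashes to 2; slot 2 is free => place at 2.
49 hashes to 9; 9 taken => place at 10.
775 hashes to 9; 9,10 taken => place at 0.
225 hashes to 9; 9,10,0 taken => place at 1.
236 hashes to 9; 9,10,0,1,2 taken => place at 3.
362 hashes to 0; 0,1,2,3 taken => place at 4.
392 hashes to 1; 1,2,3,4 taken => place at 5.
Table: [775, 225, 356, 236, 362, 392, _, _, _, 841, 49]

2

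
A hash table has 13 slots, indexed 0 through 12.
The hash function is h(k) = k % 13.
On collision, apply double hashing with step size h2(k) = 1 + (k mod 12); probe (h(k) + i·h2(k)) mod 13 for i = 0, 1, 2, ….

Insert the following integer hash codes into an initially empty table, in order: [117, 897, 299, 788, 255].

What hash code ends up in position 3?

117 hashes to 0; slot 0 is free => place at 0.
897 hashes to 0, h2=10; 0 taken => place at 10.
299 hashes to 0, h2=12; 0 taken => place at 12.
788 hashes to 8; slot 8 is free => place at 8.
255 hashes to 8, h2=4; 8,12 taken => place at 3.
Table: [117, —, —, 255, —, —, —, —, 788, —, 897, —, 299]

255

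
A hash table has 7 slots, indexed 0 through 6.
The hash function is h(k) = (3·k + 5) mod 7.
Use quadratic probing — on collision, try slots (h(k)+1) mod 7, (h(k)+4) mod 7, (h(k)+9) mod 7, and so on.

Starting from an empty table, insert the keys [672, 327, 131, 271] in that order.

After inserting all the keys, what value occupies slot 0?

131

672: h=5 → slot 5
327: h=6 → slot 6
131: h=6, probe 6,0 → slot 0
271: h=6, probe 6,0,3 → slot 3
Table: [131, _, _, 271, _, 672, 327]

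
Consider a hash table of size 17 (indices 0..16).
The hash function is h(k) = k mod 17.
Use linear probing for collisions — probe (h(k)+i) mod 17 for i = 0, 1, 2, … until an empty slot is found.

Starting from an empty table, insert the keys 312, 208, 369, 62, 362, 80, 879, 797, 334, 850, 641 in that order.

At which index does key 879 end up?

14

Insert 312: h=6, slot 6 empty → index 6.
Insert 208: h=4, slot 4 empty → index 4.
Insert 369: h=12, slot 12 empty → index 12.
Insert 62: h=11, slot 11 empty → index 11.
Insert 362: h=5, slot 5 empty → index 5.
Insert 80: h=12, slot 12 occupied → index 13.
Insert 879: h=12, slots 12,13 occupied → index 14.
Insert 797: h=15, slot 15 empty → index 15.
Insert 334: h=11, slots 11,12,13,14,15 occupied → index 16.
Insert 850: h=0, slot 0 empty → index 0.
Insert 641: h=12, slots 12,13,14,15,16,0 occupied → index 1.
Table: [850, 641, ., ., 208, 362, 312, ., ., ., ., 62, 369, 80, 879, 797, 334]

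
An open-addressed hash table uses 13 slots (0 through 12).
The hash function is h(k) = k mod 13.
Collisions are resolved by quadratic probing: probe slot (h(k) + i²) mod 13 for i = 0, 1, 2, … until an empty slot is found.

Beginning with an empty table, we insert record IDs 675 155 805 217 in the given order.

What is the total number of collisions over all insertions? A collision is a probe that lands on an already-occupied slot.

3

675: h=12 => slot 12
155: h=12, probe 12,0 => slot 0
805: h=12, probe 12,0,3 => slot 3
217: h=9 => slot 9
Table: [155, ∅, ∅, 805, ∅, ∅, ∅, ∅, ∅, 217, ∅, ∅, 675]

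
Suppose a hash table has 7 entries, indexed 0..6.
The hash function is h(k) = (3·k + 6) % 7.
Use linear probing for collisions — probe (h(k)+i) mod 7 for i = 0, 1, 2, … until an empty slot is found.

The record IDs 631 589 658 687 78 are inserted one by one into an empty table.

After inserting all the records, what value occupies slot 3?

589

631: h=2 -> slot 2
589: h=2, probe 2,3 -> slot 3
658: h=6 -> slot 6
687: h=2, probe 2,3,4 -> slot 4
78: h=2, probe 2,3,4,5 -> slot 5
Table: [_, _, 631, 589, 687, 78, 658]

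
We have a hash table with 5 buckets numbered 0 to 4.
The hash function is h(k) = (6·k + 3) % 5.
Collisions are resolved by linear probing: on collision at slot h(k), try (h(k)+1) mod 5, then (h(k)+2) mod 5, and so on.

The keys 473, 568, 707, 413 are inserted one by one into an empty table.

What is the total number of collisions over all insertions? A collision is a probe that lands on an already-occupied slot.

3

473: h=1 → slot 1
568: h=1, probe 1,2 → slot 2
707: h=0 → slot 0
413: h=1, probe 1,2,3 → slot 3
Table: [707, 473, 568, 413, —]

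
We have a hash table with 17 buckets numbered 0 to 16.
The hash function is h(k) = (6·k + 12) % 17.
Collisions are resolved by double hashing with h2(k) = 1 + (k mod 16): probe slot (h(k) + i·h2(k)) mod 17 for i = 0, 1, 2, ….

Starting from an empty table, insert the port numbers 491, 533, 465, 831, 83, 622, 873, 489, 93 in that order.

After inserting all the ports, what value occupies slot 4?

491 hashes to 0; slot 0 is free → place at 0.
533 hashes to 14; slot 14 is free → place at 14.
465 hashes to 14, h2=2; 14 taken → place at 16.
831 hashes to 0, h2=16; 0,16 taken → place at 15.
83 hashes to 0, h2=4; 0 taken → place at 4.
622 hashes to 4, h2=15; 4 taken → place at 2.
873 hashes to 14, h2=10; 14 taken → place at 7.
489 hashes to 5; slot 5 is free → place at 5.
93 hashes to 9; slot 9 is free → place at 9.
Table: [491, -, 622, -, 83, 489, -, 873, -, 93, -, -, -, -, 533, 831, 465]

83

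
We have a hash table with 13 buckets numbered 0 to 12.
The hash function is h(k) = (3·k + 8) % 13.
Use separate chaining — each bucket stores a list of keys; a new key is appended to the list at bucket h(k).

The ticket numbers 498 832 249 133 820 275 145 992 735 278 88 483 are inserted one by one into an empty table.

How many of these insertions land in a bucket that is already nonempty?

498 -> bucket 7
832 -> bucket 8
249 -> bucket 1
133 -> bucket 4
820 -> bucket 11
275 -> bucket 1 (collision)
145 -> bucket 1 (collision)
992 -> bucket 7 (collision)
735 -> bucket 3
278 -> bucket 10
88 -> bucket 12
483 -> bucket 1 (collision)
Final buckets:
0: -
1: 249 -> 275 -> 145 -> 483
2: -
3: 735
4: 133
5: -
6: -
7: 498 -> 992
8: 832
9: -
10: 278
11: 820
12: 88

4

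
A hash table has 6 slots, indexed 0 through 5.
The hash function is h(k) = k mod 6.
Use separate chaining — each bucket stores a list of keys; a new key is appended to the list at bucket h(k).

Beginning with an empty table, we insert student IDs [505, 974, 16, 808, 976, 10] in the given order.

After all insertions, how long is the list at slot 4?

505 -> bucket 1
974 -> bucket 2
16 -> bucket 4
808 -> bucket 4 (collision)
976 -> bucket 4 (collision)
10 -> bucket 4 (collision)
Final buckets:
0: ∅
1: 505
2: 974
3: ∅
4: 16 -> 808 -> 976 -> 10
5: ∅

4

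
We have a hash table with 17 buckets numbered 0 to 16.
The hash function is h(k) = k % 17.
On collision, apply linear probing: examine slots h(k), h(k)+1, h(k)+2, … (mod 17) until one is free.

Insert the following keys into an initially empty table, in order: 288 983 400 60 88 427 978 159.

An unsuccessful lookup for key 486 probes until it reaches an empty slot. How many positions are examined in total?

3

Insert 288: h=16, slot 16 empty → index 16.
Insert 983: h=14, slot 14 empty → index 14.
Insert 400: h=9, slot 9 empty → index 9.
Insert 60: h=9, slot 9 occupied → index 10.
Insert 88: h=3, slot 3 empty → index 3.
Insert 427: h=2, slot 2 empty → index 2.
Insert 978: h=9, slots 9,10 occupied → index 11.
Insert 159: h=6, slot 6 empty → index 6.
Table: [-, -, 427, 88, -, -, 159, -, -, 400, 60, 978, -, -, 983, -, 288]
Lookup 486: h=10, probe 10,11,12 → slot 12 empty, not found.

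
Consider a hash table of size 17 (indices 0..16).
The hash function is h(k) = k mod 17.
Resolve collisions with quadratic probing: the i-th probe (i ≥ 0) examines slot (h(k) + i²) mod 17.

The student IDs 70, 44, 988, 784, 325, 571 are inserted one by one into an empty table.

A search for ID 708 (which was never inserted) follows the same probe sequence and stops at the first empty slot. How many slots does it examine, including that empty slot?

70: h=2 -> slot 2
44: h=10 -> slot 10
988: h=2, probe 2,3 -> slot 3
784: h=2, probe 2,3,6 -> slot 6
325: h=2, probe 2,3,6,11 -> slot 11
571: h=10, probe 10,11,14 -> slot 14
Table: [., ., 70, 988, ., ., 784, ., ., ., 44, 325, ., ., 571, ., .]
Lookup 708: h=11, probe 11,12 → slot 12 empty, not found.

2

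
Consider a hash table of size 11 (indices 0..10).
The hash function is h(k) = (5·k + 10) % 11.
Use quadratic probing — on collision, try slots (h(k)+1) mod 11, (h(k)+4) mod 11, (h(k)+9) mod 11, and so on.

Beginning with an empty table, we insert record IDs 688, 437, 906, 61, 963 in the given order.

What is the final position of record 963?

5

688 hashes to 7; slot 7 is free -> place at 7.
437 hashes to 6; slot 6 is free -> place at 6.
906 hashes to 8; slot 8 is free -> place at 8.
61 hashes to 7; 7,8 taken -> place at 0.
963 hashes to 7; 7,8,0 taken -> place at 5.
Table: [61, —, —, —, —, 963, 437, 688, 906, —, —]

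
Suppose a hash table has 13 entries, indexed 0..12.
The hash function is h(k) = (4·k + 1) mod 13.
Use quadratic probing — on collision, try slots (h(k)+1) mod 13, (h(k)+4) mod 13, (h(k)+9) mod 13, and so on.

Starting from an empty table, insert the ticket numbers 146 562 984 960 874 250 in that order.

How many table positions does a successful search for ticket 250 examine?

146 hashes to 0; slot 0 is free -> place at 0.
562 hashes to 0; 0 taken -> place at 1.
984 hashes to 11; slot 11 is free -> place at 11.
960 hashes to 6; slot 6 is free -> place at 6.
874 hashes to 0; 0,1 taken -> place at 4.
250 hashes to 0; 0,1,4 taken -> place at 9.
Table: [146, 562, ∅, ∅, 874, ∅, 960, ∅, ∅, 250, ∅, 984, ∅]
Lookup 250: h=0, probe 0,1,4,9 → found at 9.

4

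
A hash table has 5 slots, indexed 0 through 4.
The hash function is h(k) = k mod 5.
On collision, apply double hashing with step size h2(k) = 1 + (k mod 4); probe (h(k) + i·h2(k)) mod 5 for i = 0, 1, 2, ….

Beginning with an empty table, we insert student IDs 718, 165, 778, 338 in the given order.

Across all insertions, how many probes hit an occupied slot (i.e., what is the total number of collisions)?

Insert 718: h=3, slot 3 empty -> index 3.
Insert 165: h=0, slot 0 empty -> index 0.
Insert 778: h=3, h2=3, slot 3 occupied -> index 1.
Insert 338: h=3, h2=3, slots 3,1 occupied -> index 4.
Table: [165, 778, ., 718, 338]

3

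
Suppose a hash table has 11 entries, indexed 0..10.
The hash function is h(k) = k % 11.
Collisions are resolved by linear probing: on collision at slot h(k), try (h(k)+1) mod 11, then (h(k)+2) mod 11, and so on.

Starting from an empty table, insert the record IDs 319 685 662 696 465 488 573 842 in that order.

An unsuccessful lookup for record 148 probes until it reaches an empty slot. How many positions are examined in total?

319 hashes to 0; slot 0 is free -> place at 0.
685 hashes to 3; slot 3 is free -> place at 3.
662 hashes to 2; slot 2 is free -> place at 2.
696 hashes to 3; 3 taken -> place at 4.
465 hashes to 3; 3,4 taken -> place at 5.
488 hashes to 4; 4,5 taken -> place at 6.
573 hashes to 1; slot 1 is free -> place at 1.
842 hashes to 6; 6 taken -> place at 7.
Table: [319, 573, 662, 685, 696, 465, 488, 842, —, —, —]
Lookup 148: h=5, probe 5,6,7,8 → slot 8 empty, not found.

4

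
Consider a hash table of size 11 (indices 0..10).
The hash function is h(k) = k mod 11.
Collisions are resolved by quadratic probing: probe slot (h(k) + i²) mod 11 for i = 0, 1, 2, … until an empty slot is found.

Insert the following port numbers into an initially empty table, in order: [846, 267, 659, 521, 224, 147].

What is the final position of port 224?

Insert 846: h=10, slot 10 empty => index 10.
Insert 267: h=3, slot 3 empty => index 3.
Insert 659: h=10, slot 10 occupied => index 0.
Insert 521: h=4, slot 4 empty => index 4.
Insert 224: h=4, slot 4 occupied => index 5.
Insert 147: h=4, slots 4,5 occupied => index 8.
Table: [659, ∅, ∅, 267, 521, 224, ∅, ∅, 147, ∅, 846]

5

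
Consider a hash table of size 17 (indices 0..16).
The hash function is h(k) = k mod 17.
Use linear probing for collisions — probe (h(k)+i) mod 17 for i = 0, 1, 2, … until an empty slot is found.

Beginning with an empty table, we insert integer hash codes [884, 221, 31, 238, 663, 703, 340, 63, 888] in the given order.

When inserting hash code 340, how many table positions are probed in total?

Insert 884: h=0, slot 0 empty => index 0.
Insert 221: h=0, slot 0 occupied => index 1.
Insert 31: h=14, slot 14 empty => index 14.
Insert 238: h=0, slots 0,1 occupied => index 2.
Insert 663: h=0, slots 0,1,2 occupied => index 3.
Insert 703: h=6, slot 6 empty => index 6.
Insert 340: h=0, slots 0,1,2,3 occupied => index 4.
Insert 63: h=12, slot 12 empty => index 12.
Insert 888: h=4, slot 4 occupied => index 5.
Table: [884, 221, 238, 663, 340, 888, 703, _, _, _, _, _, 63, _, 31, _, _]

5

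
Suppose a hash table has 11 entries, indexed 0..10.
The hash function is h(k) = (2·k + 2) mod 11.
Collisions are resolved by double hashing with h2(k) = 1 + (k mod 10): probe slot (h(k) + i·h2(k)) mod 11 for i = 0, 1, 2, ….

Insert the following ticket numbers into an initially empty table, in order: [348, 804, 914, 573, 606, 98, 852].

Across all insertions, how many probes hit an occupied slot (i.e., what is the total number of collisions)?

5

348: h=5 => slot 5
804: h=4 => slot 4
914: h=4, h2=5, probe 4,9 => slot 9
573: h=4, h2=4, probe 4,8 => slot 8
606: h=4, h2=7, probe 4,0 => slot 0
98: h=0, h2=9, probe 0,9,7 => slot 7
852: h=1 => slot 1
Table: [606, 852, -, -, 804, 348, -, 98, 573, 914, -]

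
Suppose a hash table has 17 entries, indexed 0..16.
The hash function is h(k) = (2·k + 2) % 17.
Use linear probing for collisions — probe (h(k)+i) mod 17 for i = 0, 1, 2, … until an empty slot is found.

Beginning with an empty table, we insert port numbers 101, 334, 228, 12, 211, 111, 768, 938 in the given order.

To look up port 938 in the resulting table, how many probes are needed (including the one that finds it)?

101 hashes to 0; slot 0 is free => place at 0.
334 hashes to 7; slot 7 is free => place at 7.
228 hashes to 16; slot 16 is free => place at 16.
12 hashes to 9; slot 9 is free => place at 9.
211 hashes to 16; 16,0 taken => place at 1.
111 hashes to 3; slot 3 is free => place at 3.
768 hashes to 8; slot 8 is free => place at 8.
938 hashes to 8; 8,9 taken => place at 10.
Table: [101, 211, _, 111, _, _, _, 334, 768, 12, 938, _, _, _, _, _, 228]
Lookup 938: h=8, probe 8,9,10 → found at 10.

3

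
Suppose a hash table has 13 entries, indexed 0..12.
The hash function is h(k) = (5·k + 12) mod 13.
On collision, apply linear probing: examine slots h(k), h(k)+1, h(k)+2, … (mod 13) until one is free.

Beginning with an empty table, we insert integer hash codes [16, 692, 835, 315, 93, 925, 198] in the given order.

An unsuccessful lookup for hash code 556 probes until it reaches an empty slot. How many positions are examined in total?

2

16: h=1 → slot 1
692: h=1, probe 1,2 → slot 2
835: h=1, probe 1,2,3 → slot 3
315: h=1, probe 1,2,3,4 → slot 4
93: h=9 → slot 9
925: h=9, probe 9,10 → slot 10
198: h=1, probe 1,2,3,4,5 → slot 5
Table: [., 16, 692, 835, 315, 198, ., ., ., 93, 925, ., .]
Lookup 556: h=10, probe 10,11 → slot 11 empty, not found.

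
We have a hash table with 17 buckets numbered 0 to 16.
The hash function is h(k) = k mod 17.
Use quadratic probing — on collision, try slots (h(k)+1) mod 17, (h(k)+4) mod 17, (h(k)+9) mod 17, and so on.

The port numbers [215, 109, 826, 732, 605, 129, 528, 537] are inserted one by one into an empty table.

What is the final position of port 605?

Insert 215: h=11, slot 11 empty → index 11.
Insert 109: h=7, slot 7 empty → index 7.
Insert 826: h=10, slot 10 empty → index 10.
Insert 732: h=1, slot 1 empty → index 1.
Insert 605: h=10, slots 10,11 occupied → index 14.
Insert 129: h=10, slots 10,11,14 occupied → index 2.
Insert 528: h=1, slots 1,2 occupied → index 5.
Insert 537: h=10, slots 10,11,14,2 occupied → index 9.
Table: [_, 732, 129, _, _, 528, _, 109, _, 537, 826, 215, _, _, 605, _, _]

14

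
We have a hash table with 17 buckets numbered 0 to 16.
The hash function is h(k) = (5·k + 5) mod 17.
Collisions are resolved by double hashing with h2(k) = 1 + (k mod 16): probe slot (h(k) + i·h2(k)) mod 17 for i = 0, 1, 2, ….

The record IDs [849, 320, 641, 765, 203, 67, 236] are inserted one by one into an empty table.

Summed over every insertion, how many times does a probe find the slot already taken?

Insert 849: h=0, slot 0 empty => index 0.
Insert 320: h=7, slot 7 empty => index 7.
Insert 641: h=14, slot 14 empty => index 14.
Insert 765: h=5, slot 5 empty => index 5.
Insert 203: h=0, h2=12, slot 0 occupied => index 12.
Insert 67: h=0, h2=4, slot 0 occupied => index 4.
Insert 236: h=12, h2=13, slot 12 occupied => index 8.
Table: [849, ∅, ∅, ∅, 67, 765, ∅, 320, 236, ∅, ∅, ∅, 203, ∅, 641, ∅, ∅]

3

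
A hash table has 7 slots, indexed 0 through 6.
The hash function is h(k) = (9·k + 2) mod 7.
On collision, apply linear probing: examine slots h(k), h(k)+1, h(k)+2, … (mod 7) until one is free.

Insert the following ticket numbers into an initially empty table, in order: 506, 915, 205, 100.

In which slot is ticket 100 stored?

1

Insert 506: h=6, slot 6 empty → index 6.
Insert 915: h=5, slot 5 empty → index 5.
Insert 205: h=6, slot 6 occupied → index 0.
Insert 100: h=6, slots 6,0 occupied → index 1.
Table: [205, 100, _, _, _, 915, 506]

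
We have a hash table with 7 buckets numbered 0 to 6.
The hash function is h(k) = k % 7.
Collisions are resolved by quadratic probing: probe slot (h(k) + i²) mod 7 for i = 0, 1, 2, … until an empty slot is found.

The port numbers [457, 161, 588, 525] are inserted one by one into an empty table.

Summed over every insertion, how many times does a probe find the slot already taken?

3

Insert 457: h=2, slot 2 empty → index 2.
Insert 161: h=0, slot 0 empty → index 0.
Insert 588: h=0, slot 0 occupied → index 1.
Insert 525: h=0, slots 0,1 occupied → index 4.
Table: [161, 588, 457, -, 525, -, -]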